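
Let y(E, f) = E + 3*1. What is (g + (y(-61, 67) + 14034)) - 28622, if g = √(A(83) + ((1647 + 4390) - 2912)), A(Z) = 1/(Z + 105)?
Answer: -14646 + √27612547/94 ≈ -14590.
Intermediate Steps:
y(E, f) = 3 + E (y(E, f) = E + 3 = 3 + E)
A(Z) = 1/(105 + Z)
g = √27612547/94 (g = √(1/(105 + 83) + ((1647 + 4390) - 2912)) = √(1/188 + (6037 - 2912)) = √(1/188 + 3125) = √(587501/188) = √27612547/94 ≈ 55.902)
(g + (y(-61, 67) + 14034)) - 28622 = (√27612547/94 + ((3 - 61) + 14034)) - 28622 = (√27612547/94 + (-58 + 14034)) - 28622 = (√27612547/94 + 13976) - 28622 = (13976 + √27612547/94) - 28622 = -14646 + √27612547/94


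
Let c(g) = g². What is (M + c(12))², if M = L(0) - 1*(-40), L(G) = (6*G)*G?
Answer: 33856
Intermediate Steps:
L(G) = 6*G²
M = 40 (M = 6*0² - 1*(-40) = 6*0 + 40 = 0 + 40 = 40)
(M + c(12))² = (40 + 12²)² = (40 + 144)² = 184² = 33856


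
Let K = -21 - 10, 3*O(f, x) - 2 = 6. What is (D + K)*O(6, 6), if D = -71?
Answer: -272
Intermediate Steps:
O(f, x) = 8/3 (O(f, x) = 2/3 + (1/3)*6 = 2/3 + 2 = 8/3)
K = -31
(D + K)*O(6, 6) = (-71 - 31)*(8/3) = -102*8/3 = -272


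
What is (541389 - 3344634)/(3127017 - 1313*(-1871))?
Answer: -560649/1116728 ≈ -0.50205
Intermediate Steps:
(541389 - 3344634)/(3127017 - 1313*(-1871)) = -2803245/(3127017 + 2456623) = -2803245/5583640 = -2803245*1/5583640 = -560649/1116728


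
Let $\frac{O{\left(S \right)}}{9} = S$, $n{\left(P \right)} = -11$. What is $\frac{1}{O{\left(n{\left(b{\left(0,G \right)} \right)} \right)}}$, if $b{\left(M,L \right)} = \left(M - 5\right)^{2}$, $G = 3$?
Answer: $- \frac{1}{99} \approx -0.010101$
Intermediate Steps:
$b{\left(M,L \right)} = \left(-5 + M\right)^{2}$
$O{\left(S \right)} = 9 S$
$\frac{1}{O{\left(n{\left(b{\left(0,G \right)} \right)} \right)}} = \frac{1}{9 \left(-11\right)} = \frac{1}{-99} = - \frac{1}{99}$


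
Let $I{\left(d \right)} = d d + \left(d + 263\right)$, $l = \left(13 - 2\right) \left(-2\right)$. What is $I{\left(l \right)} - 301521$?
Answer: $-300796$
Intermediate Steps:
$l = -22$ ($l = 11 \left(-2\right) = -22$)
$I{\left(d \right)} = 263 + d + d^{2}$ ($I{\left(d \right)} = d^{2} + \left(263 + d\right) = 263 + d + d^{2}$)
$I{\left(l \right)} - 301521 = \left(263 - 22 + \left(-22\right)^{2}\right) - 301521 = \left(263 - 22 + 484\right) - 301521 = 725 - 301521 = -300796$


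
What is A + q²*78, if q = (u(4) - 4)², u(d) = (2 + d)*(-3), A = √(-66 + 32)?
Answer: 18271968 + I*√34 ≈ 1.8272e+7 + 5.831*I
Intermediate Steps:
A = I*√34 (A = √(-34) = I*√34 ≈ 5.8309*I)
u(d) = -6 - 3*d
q = 484 (q = ((-6 - 3*4) - 4)² = ((-6 - 12) - 4)² = (-18 - 4)² = (-22)² = 484)
A + q²*78 = I*√34 + 484²*78 = I*√34 + 234256*78 = I*√34 + 18271968 = 18271968 + I*√34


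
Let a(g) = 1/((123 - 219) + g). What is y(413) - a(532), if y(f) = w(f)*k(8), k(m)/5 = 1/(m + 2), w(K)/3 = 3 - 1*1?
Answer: 1307/436 ≈ 2.9977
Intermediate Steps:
a(g) = 1/(-96 + g)
w(K) = 6 (w(K) = 3*(3 - 1*1) = 3*(3 - 1) = 3*2 = 6)
k(m) = 5/(2 + m) (k(m) = 5/(m + 2) = 5/(2 + m))
y(f) = 3 (y(f) = 6*(5/(2 + 8)) = 6*(5/10) = 6*(5*(1/10)) = 6*(1/2) = 3)
y(413) - a(532) = 3 - 1/(-96 + 532) = 3 - 1/436 = 1307/436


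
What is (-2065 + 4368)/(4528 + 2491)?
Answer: 2303/7019 ≈ 0.32811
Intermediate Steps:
(-2065 + 4368)/(4528 + 2491) = 2303/7019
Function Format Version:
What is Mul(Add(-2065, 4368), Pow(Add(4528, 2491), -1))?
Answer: Rational(2303, 7019) ≈ 0.32811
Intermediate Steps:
Mul(Add(-2065, 4368), Pow(Add(4528, 2491), -1)) = Mul(2303, Pow(7019, -1)) = Mul(2303, Rational(1, 7019)) = Rational(2303, 7019)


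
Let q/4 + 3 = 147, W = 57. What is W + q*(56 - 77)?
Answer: -12039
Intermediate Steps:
q = 576 (q = -12 + 4*147 = -12 + 588 = 576)
W + q*(56 - 77) = 57 + 576*(56 - 77) = 57 + 576*(-21) = 57 - 12096 = -12039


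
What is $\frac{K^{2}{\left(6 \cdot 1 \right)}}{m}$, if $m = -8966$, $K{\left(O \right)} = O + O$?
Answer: $- \frac{72}{4483} \approx -0.016061$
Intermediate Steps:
$K{\left(O \right)} = 2 O$
$\frac{K^{2}{\left(6 \cdot 1 \right)}}{m} = \frac{\left(2 \cdot 6 \cdot 1\right)^{2}}{-8966} = \left(2 \cdot 6\right)^{2} \left(- \frac{1}{8966}\right) = 12^{2} \left(- \frac{1}{8966}\right) = 144 \left(- \frac{1}{8966}\right) = - \frac{72}{4483}$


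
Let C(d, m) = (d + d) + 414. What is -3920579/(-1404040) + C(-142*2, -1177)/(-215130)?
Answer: 84365038243/30205112520 ≈ 2.7931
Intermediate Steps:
C(d, m) = 414 + 2*d (C(d, m) = 2*d + 414 = 414 + 2*d)
-3920579/(-1404040) + C(-142*2, -1177)/(-215130) = -3920579/(-1404040) + (414 + 2*(-142*2))/(-215130) = -3920579*(-1/1404040) + (414 + 2*(-284))*(-1/215130) = 3920579/1404040 + (414 - 568)*(-1/215130) = 3920579/1404040 - 154*(-1/215130) = 3920579/1404040 + 77/107565 = 84365038243/30205112520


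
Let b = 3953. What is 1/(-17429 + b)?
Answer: -1/13476 ≈ -7.4206e-5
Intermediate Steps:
1/(-17429 + b) = 1/(-17429 + 3953) = 1/(-13476) = -1/13476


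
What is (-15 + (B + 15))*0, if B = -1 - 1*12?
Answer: 0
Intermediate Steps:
B = -13 (B = -1 - 12 = -13)
(-15 + (B + 15))*0 = (-15 + (-13 + 15))*0 = (-15 + 2)*0 = -13*0 = 0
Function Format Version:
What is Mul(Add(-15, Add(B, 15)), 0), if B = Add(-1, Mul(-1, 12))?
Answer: 0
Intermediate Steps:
B = -13 (B = Add(-1, -12) = -13)
Mul(Add(-15, Add(B, 15)), 0) = Mul(Add(-15, Add(-13, 15)), 0) = Mul(Add(-15, 2), 0) = Mul(-13, 0) = 0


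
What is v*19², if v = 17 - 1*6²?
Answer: -6859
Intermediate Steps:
v = -19 (v = 17 - 1*36 = 17 - 36 = -19)
v*19² = -19*19² = -19*361 = -6859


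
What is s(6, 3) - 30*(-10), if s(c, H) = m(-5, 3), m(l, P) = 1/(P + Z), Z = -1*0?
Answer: 901/3 ≈ 300.33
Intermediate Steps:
Z = 0
m(l, P) = 1/P (m(l, P) = 1/(P + 0) = 1/P)
s(c, H) = ⅓ (s(c, H) = 1/3 = ⅓)
s(6, 3) - 30*(-10) = ⅓ - 30*(-10) = ⅓ + 300 = 901/3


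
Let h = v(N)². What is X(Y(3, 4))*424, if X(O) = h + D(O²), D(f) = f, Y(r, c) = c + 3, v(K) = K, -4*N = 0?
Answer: 20776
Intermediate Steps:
N = 0 (N = -¼*0 = 0)
Y(r, c) = 3 + c
h = 0 (h = 0² = 0)
X(O) = O² (X(O) = 0 + O² = O²)
X(Y(3, 4))*424 = (3 + 4)²*424 = 7²*424 = 49*424 = 20776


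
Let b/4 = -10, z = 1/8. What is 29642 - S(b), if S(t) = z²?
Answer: 1897087/64 ≈ 29642.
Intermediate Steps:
z = ⅛ ≈ 0.12500
b = -40 (b = 4*(-10) = -40)
S(t) = 1/64 (S(t) = (⅛)² = 1/64)
29642 - S(b) = 29642 - 1*1/64 = 29642 - 1/64 = 1897087/64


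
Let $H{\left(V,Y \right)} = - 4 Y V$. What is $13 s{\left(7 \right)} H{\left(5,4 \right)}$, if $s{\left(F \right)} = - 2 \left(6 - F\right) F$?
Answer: $-14560$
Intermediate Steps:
$s{\left(F \right)} = F \left(-12 + 2 F\right)$ ($s{\left(F \right)} = \left(-12 + 2 F\right) F = F \left(-12 + 2 F\right)$)
$H{\left(V,Y \right)} = - 4 V Y$
$13 s{\left(7 \right)} H{\left(5,4 \right)} = 13 \cdot 2 \cdot 7 \left(-6 + 7\right) \left(\left(-4\right) 5 \cdot 4\right) = 13 \cdot 2 \cdot 7 \cdot 1 \left(-80\right) = 13 \cdot 14 \left(-80\right) = 182 \left(-80\right) = -14560$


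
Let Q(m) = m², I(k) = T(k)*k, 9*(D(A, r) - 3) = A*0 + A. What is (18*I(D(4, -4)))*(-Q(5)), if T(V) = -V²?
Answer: 1489550/81 ≈ 18390.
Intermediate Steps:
D(A, r) = 3 + A/9 (D(A, r) = 3 + (A*0 + A)/9 = 3 + (0 + A)/9 = 3 + A/9)
I(k) = -k³ (I(k) = (-k²)*k = -k³)
(18*I(D(4, -4)))*(-Q(5)) = (18*(-(3 + (⅑)*4)³))*(-1*5²) = (18*(-(3 + 4/9)³))*(-1*25) = (18*(-(31/9)³))*(-25) = (18*(-1*29791/729))*(-25) = (18*(-29791/729))*(-25) = -59582/81*(-25) = 1489550/81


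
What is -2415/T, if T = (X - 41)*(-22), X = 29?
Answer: -805/88 ≈ -9.1477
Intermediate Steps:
T = 264 (T = (29 - 41)*(-22) = -12*(-22) = 264)
-2415/T = -2415/264 = -2415*1/264 = -805/88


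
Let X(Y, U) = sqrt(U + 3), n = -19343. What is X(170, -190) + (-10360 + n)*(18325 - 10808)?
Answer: -223277451 + I*sqrt(187) ≈ -2.2328e+8 + 13.675*I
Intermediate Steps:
X(Y, U) = sqrt(3 + U)
X(170, -190) + (-10360 + n)*(18325 - 10808) = sqrt(3 - 190) + (-10360 - 19343)*(18325 - 10808) = sqrt(-187) - 29703*7517 = I*sqrt(187) - 223277451 = -223277451 + I*sqrt(187)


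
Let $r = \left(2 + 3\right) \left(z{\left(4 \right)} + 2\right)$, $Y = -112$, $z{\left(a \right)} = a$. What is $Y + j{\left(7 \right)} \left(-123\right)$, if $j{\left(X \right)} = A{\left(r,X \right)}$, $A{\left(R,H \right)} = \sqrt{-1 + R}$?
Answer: $-112 - 123 \sqrt{29} \approx -774.38$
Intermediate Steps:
$r = 30$ ($r = \left(2 + 3\right) \left(4 + 2\right) = 5 \cdot 6 = 30$)
$j{\left(X \right)} = \sqrt{29}$ ($j{\left(X \right)} = \sqrt{-1 + 30} = \sqrt{29}$)
$Y + j{\left(7 \right)} \left(-123\right) = -112 + \sqrt{29} \left(-123\right) = -112 - 123 \sqrt{29}$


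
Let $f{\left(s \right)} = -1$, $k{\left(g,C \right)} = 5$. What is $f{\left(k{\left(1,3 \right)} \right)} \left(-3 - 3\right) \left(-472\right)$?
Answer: $-2832$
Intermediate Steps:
$f{\left(k{\left(1,3 \right)} \right)} \left(-3 - 3\right) \left(-472\right) = - (-3 - 3) \left(-472\right) = \left(-1\right) \left(-6\right) \left(-472\right) = 6 \left(-472\right) = -2832$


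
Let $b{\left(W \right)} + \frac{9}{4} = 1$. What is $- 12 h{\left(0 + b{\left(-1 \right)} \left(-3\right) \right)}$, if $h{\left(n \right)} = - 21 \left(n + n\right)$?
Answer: $1890$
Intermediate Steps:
$b{\left(W \right)} = - \frac{5}{4}$ ($b{\left(W \right)} = - \frac{9}{4} + 1 = - \frac{5}{4}$)
$h{\left(n \right)} = - 42 n$ ($h{\left(n \right)} = - 21 \cdot 2 n = - 42 n$)
$- 12 h{\left(0 + b{\left(-1 \right)} \left(-3\right) \right)} = - 12 \left(- 42 \left(0 - - \frac{15}{4}\right)\right) = - 12 \left(- 42 \left(0 + \frac{15}{4}\right)\right) = - 12 \left(\left(-42\right) \frac{15}{4}\right) = \left(-12\right) \left(- \frac{315}{2}\right) = 1890$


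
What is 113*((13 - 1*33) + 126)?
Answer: 11978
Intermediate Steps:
113*((13 - 1*33) + 126) = 113*((13 - 33) + 126) = 113*(-20 + 126) = 113*106 = 11978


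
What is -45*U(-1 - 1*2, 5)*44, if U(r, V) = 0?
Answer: 0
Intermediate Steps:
-45*U(-1 - 1*2, 5)*44 = -45*0*44 = 0*44 = 0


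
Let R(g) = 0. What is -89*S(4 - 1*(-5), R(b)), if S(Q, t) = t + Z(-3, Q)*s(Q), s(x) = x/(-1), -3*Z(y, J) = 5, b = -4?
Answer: -1335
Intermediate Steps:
Z(y, J) = -5/3 (Z(y, J) = -⅓*5 = -5/3)
s(x) = -x (s(x) = x*(-1) = -x)
S(Q, t) = t + 5*Q/3 (S(Q, t) = t - (-5)*Q/3 = t + 5*Q/3)
-89*S(4 - 1*(-5), R(b)) = -89*(0 + 5*(4 - 1*(-5))/3) = -89*(0 + 5*(4 + 5)/3) = -89*(0 + (5/3)*9) = -89*(0 + 15) = -89*15 = -1335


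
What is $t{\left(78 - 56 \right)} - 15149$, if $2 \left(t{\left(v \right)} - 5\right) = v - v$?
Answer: $-15144$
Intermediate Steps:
$t{\left(v \right)} = 5$ ($t{\left(v \right)} = 5 + \frac{v - v}{2} = 5 + \frac{1}{2} \cdot 0 = 5 + 0 = 5$)
$t{\left(78 - 56 \right)} - 15149 = 5 - 15149 = -15144$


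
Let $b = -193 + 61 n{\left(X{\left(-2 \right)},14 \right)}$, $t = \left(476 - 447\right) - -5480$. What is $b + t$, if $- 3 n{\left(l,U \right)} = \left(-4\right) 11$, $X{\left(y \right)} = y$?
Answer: $\frac{18632}{3} \approx 6210.7$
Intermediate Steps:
$t = 5509$ ($t = \left(476 - 447\right) + 5480 = 29 + 5480 = 5509$)
$n{\left(l,U \right)} = \frac{44}{3}$ ($n{\left(l,U \right)} = - \frac{\left(-4\right) 11}{3} = \left(- \frac{1}{3}\right) \left(-44\right) = \frac{44}{3}$)
$b = \frac{2105}{3}$ ($b = -193 + 61 \cdot \frac{44}{3} = -193 + \frac{2684}{3} = \frac{2105}{3} \approx 701.67$)
$b + t = \frac{2105}{3} + 5509 = \frac{18632}{3}$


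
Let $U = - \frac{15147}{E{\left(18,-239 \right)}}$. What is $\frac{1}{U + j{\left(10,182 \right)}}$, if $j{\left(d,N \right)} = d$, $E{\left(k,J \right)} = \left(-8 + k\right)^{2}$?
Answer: $- \frac{100}{14147} \approx -0.0070686$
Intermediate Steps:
$U = - \frac{15147}{100}$ ($U = - \frac{15147}{\left(-8 + 18\right)^{2}} = - \frac{15147}{10^{2}} = - \frac{15147}{100} \approx -151.47$)
$\frac{1}{U + j{\left(10,182 \right)}} = \frac{1}{- \frac{15147}{100} + 10} = \frac{1}{- \frac{14147}{100}} = - \frac{100}{14147}$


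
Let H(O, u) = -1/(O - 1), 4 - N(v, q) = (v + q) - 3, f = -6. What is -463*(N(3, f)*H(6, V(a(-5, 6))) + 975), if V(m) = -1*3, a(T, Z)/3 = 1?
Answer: -450499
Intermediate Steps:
a(T, Z) = 3 (a(T, Z) = 3*1 = 3)
N(v, q) = 7 - q - v (N(v, q) = 4 - ((v + q) - 3) = 4 - ((q + v) - 3) = 4 - (-3 + q + v) = 4 + (3 - q - v) = 7 - q - v)
V(m) = -3
H(O, u) = -1/(-1 + O)
-463*(N(3, f)*H(6, V(a(-5, 6))) + 975) = -463*((7 - 1*(-6) - 1*3)*(-1/(-1 + 6)) + 975) = -463*((7 + 6 - 3)*(-1/5) + 975) = -463*(10*(-1*1/5) + 975) = -463*(10*(-1/5) + 975) = -463*(-2 + 975) = -463*973 = -450499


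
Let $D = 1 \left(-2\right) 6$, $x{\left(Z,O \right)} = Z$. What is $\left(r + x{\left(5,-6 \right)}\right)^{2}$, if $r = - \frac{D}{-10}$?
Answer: $\frac{361}{25} \approx 14.44$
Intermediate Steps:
$D = -12$ ($D = \left(-2\right) 6 = -12$)
$r = - \frac{6}{5}$ ($r = - \frac{-12}{-10} = - \frac{\left(-12\right) \left(-1\right)}{10} = \left(-1\right) \frac{6}{5} = - \frac{6}{5} \approx -1.2$)
$\left(r + x{\left(5,-6 \right)}\right)^{2} = \left(- \frac{6}{5} + 5\right)^{2} = \left(\frac{19}{5}\right)^{2} = \frac{361}{25}$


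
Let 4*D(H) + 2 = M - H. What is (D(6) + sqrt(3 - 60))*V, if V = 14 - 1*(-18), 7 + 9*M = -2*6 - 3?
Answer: -752/9 + 32*I*sqrt(57) ≈ -83.556 + 241.59*I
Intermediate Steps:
M = -22/9 (M = -7/9 + (-2*6 - 3)/9 = -7/9 + (-12 - 3)/9 = -7/9 + (1/9)*(-15) = -7/9 - 5/3 = -22/9 ≈ -2.4444)
V = 32 (V = 14 + 18 = 32)
D(H) = -10/9 - H/4 (D(H) = -1/2 + (-22/9 - H)/4 = -1/2 + (-11/18 - H/4) = -10/9 - H/4)
(D(6) + sqrt(3 - 60))*V = ((-10/9 - 1/4*6) + sqrt(3 - 60))*32 = ((-10/9 - 3/2) + sqrt(-57))*32 = (-47/18 + I*sqrt(57))*32 = -752/9 + 32*I*sqrt(57)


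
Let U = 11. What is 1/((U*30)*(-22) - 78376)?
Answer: -1/85636 ≈ -1.1677e-5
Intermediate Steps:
1/((U*30)*(-22) - 78376) = 1/((11*30)*(-22) - 78376) = 1/(330*(-22) - 78376) = 1/(-7260 - 78376) = 1/(-85636) = -1/85636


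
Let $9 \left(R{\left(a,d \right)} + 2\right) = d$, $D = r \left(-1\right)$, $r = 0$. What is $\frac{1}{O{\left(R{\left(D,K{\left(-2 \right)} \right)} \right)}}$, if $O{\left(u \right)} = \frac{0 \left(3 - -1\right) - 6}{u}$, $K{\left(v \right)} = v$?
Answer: $\frac{10}{27} \approx 0.37037$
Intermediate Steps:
$D = 0$ ($D = 0 \left(-1\right) = 0$)
$R{\left(a,d \right)} = -2 + \frac{d}{9}$
$O{\left(u \right)} = - \frac{6}{u}$ ($O{\left(u \right)} = \frac{0 \left(3 + 1\right) - 6}{u} = \frac{0 \cdot 4 - 6}{u} = \frac{0 - 6}{u} = - \frac{6}{u}$)
$\frac{1}{O{\left(R{\left(D,K{\left(-2 \right)} \right)} \right)}} = \frac{1}{\left(-6\right) \frac{1}{-2 + \frac{1}{9} \left(-2\right)}} = \frac{1}{\left(-6\right) \frac{1}{-2 - \frac{2}{9}}} = \frac{1}{\left(-6\right) \frac{1}{- \frac{20}{9}}} = \frac{1}{\left(-6\right) \left(- \frac{9}{20}\right)} = \frac{1}{\frac{27}{10}} = \frac{10}{27}$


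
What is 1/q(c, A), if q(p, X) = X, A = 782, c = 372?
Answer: 1/782 ≈ 0.0012788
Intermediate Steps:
1/q(c, A) = 1/782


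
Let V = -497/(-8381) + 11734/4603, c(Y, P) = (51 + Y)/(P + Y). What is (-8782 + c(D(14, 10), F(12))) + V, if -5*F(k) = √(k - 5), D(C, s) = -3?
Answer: -36986552783629/4204973987 + 120*√7/109 ≈ -8793.0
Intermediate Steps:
F(k) = -√(-5 + k)/5 (F(k) = -√(k - 5)/5 = -√(-5 + k)/5)
c(Y, P) = (51 + Y)/(P + Y)
V = 100630345/38577743 (V = -497*(-1/8381) + 11734*(1/4603) = 497/8381 + 11734/4603 = 100630345/38577743 ≈ 2.6085)
(-8782 + c(D(14, 10), F(12))) + V = (-8782 + (51 - 3)/(-√(-5 + 12)/5 - 3)) + 100630345/38577743 = (-8782 + 48/(-√7/5 - 3)) + 100630345/38577743 = (-8782 + 48/(-3 - √7/5)) + 100630345/38577743 = -338689108681/38577743 + 48/(-3 - √7/5)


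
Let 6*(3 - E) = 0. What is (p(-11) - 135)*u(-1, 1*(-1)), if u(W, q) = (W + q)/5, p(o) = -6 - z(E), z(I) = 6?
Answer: 294/5 ≈ 58.800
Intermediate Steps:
E = 3 (E = 3 - 1/6*0 = 3 + 0 = 3)
p(o) = -12 (p(o) = -6 - 1*6 = -6 - 6 = -12)
u(W, q) = W/5 + q/5 (u(W, q) = (W + q)*(1/5) = W/5 + q/5)
(p(-11) - 135)*u(-1, 1*(-1)) = (-12 - 135)*((1/5)*(-1) + (1*(-1))/5) = -147*(-1/5 + (1/5)*(-1)) = -147*(-1/5 - 1/5) = -147*(-2/5) = 294/5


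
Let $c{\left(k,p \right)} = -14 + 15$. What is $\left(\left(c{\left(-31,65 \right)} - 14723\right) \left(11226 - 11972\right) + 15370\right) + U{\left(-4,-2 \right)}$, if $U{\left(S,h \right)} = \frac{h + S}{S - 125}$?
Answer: $\frac{472913228}{43} \approx 1.0998 \cdot 10^{7}$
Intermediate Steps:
$c{\left(k,p \right)} = 1$
$U{\left(S,h \right)} = \frac{S + h}{-125 + S}$
$\left(\left(c{\left(-31,65 \right)} - 14723\right) \left(11226 - 11972\right) + 15370\right) + U{\left(-4,-2 \right)} = \left(\left(1 - 14723\right) \left(11226 - 11972\right) + 15370\right) + \frac{-4 - 2}{-125 - 4} = \left(\left(-14722\right) \left(-746\right) + 15370\right) + \frac{1}{-129} \left(-6\right) = \left(10982612 + 15370\right) - - \frac{2}{43} = 10997982 + \frac{2}{43} = \frac{472913228}{43}$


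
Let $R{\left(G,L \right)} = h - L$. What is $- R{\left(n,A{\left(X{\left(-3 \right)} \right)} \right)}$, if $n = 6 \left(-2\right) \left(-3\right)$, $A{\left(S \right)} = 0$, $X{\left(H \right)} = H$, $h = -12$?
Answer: $12$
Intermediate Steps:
$n = 36$ ($n = \left(-12\right) \left(-3\right) = 36$)
$R{\left(G,L \right)} = -12 - L$
$- R{\left(n,A{\left(X{\left(-3 \right)} \right)} \right)} = - (-12 - 0) = - (-12 + 0) = \left(-1\right) \left(-12\right) = 12$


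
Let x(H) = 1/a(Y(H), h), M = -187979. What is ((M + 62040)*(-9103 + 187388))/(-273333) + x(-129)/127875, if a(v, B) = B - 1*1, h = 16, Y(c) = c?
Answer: 14355909007056736/174762286875 ≈ 82145.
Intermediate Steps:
a(v, B) = -1 + B (a(v, B) = B - 1 = -1 + B)
x(H) = 1/15 (x(H) = 1/(-1 + 16) = 1/15)
((M + 62040)*(-9103 + 187388))/(-273333) + x(-129)/127875 = ((-187979 + 62040)*(-9103 + 187388))/(-273333) + (1/15)/127875 = -125939*178285*(-1/273333) + (1/15)*(1/127875) = -22453034615*(-1/273333) + 1/1918125 = 22453034615/273333 + 1/1918125 = 14355909007056736/174762286875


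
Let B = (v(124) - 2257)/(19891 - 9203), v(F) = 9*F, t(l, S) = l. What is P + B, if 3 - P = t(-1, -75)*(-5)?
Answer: -22517/10688 ≈ -2.1068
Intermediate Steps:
P = -2 (P = 3 - (-1)*(-5) = 3 - 1*5 = 3 - 5 = -2)
B = -1141/10688 (B = (9*124 - 2257)/(19891 - 9203) = (1116 - 2257)/10688 = -1141*1/10688 = -1141/10688 ≈ -0.10676)
P + B = -2 - 1141/10688 = -22517/10688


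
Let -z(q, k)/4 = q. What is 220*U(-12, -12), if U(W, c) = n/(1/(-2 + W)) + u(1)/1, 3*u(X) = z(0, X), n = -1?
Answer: 3080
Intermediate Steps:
z(q, k) = -4*q
u(X) = 0 (u(X) = (-4*0)/3 = (1/3)*0 = 0)
U(W, c) = 2 - W (U(W, c) = -1/(1/(-2 + W)) + 0/1 = -(-2 + W) + 0*1 = (2 - W) + 0 = 2 - W)
220*U(-12, -12) = 220*(2 - 1*(-12)) = 220*(2 + 12) = 220*14 = 3080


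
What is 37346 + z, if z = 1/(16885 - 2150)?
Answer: 550293311/14735 ≈ 37346.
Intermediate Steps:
z = 1/14735 ≈ 6.7866e-5
37346 + z = 37346 + 1/14735 = 550293311/14735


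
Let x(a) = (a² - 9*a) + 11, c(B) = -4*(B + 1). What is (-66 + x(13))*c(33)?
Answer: 408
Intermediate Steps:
c(B) = -4 - 4*B (c(B) = -4*(1 + B) = -4 - 4*B)
x(a) = 11 + a² - 9*a
(-66 + x(13))*c(33) = (-66 + (11 + 13² - 9*13))*(-4 - 4*33) = (-66 + (11 + 169 - 117))*(-4 - 132) = (-66 + 63)*(-136) = -3*(-136) = 408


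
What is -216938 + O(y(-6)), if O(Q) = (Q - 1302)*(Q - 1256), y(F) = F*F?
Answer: 1327582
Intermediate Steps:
y(F) = F²
O(Q) = (-1302 + Q)*(-1256 + Q)
-216938 + O(y(-6)) = -216938 + (1635312 + ((-6)²)² - 2558*(-6)²) = -216938 + (1635312 + 36² - 2558*36) = -216938 + (1635312 + 1296 - 92088) = -216938 + 1544520 = 1327582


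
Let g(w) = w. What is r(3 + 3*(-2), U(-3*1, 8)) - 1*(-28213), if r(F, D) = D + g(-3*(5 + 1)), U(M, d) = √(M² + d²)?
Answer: 28195 + √73 ≈ 28204.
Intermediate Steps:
r(F, D) = -18 + D (r(F, D) = D - 3*(5 + 1) = D - 3*6 = D - 18 = -18 + D)
r(3 + 3*(-2), U(-3*1, 8)) - 1*(-28213) = (-18 + √((-3*1)² + 8²)) - 1*(-28213) = (-18 + √((-3)² + 64)) + 28213 = (-18 + √(9 + 64)) + 28213 = (-18 + √73) + 28213 = 28195 + √73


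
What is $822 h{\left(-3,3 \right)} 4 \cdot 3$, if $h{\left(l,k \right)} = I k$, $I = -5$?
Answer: $-147960$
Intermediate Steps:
$h{\left(l,k \right)} = - 5 k$
$822 h{\left(-3,3 \right)} 4 \cdot 3 = 822 \left(-5\right) 3 \cdot 4 \cdot 3 = 822 \left(-15\right) 4 \cdot 3 = 822 \left(\left(-60\right) 3\right) = 822 \left(-180\right) = -147960$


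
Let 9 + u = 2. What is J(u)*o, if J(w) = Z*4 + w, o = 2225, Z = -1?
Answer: -24475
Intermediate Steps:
u = -7 (u = -9 + 2 = -7)
J(w) = -4 + w (J(w) = -1*4 + w = -4 + w)
J(u)*o = (-4 - 7)*2225 = -11*2225 = -24475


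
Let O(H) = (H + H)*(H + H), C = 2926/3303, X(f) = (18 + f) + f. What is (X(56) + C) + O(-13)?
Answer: 2665144/3303 ≈ 806.89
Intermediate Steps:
X(f) = 18 + 2*f
C = 2926/3303 (C = 2926*(1/3303) = 2926/3303 ≈ 0.88586)
O(H) = 4*H² (O(H) = (2*H)*(2*H) = 4*H²)
(X(56) + C) + O(-13) = ((18 + 2*56) + 2926/3303) + 4*(-13)² = ((18 + 112) + 2926/3303) + 4*169 = (130 + 2926/3303) + 676 = 432316/3303 + 676 = 2665144/3303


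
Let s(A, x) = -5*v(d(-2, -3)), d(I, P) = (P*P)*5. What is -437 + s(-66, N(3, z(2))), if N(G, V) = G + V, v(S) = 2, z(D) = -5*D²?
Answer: -447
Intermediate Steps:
d(I, P) = 5*P² (d(I, P) = P²*5 = 5*P²)
s(A, x) = -10 (s(A, x) = -5*2 = -10)
-437 + s(-66, N(3, z(2))) = -437 - 10 = -447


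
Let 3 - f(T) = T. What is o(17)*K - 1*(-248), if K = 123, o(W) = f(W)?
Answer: -1474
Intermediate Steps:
f(T) = 3 - T
o(W) = 3 - W
o(17)*K - 1*(-248) = (3 - 1*17)*123 - 1*(-248) = (3 - 17)*123 + 248 = -14*123 + 248 = -1722 + 248 = -1474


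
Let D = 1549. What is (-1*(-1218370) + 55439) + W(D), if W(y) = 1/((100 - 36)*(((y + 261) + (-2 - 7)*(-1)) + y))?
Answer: 274572077569/215552 ≈ 1.2738e+6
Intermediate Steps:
W(y) = 1/(17280 + 128*y) (W(y) = 1/(64*(((261 + y) - 9*(-1)) + y)) = 1/(64*(((261 + y) + 9) + y)) = 1/(64*((270 + y) + y)) = 1/(64*(270 + 2*y)) = 1/(17280 + 128*y))
(-1*(-1218370) + 55439) + W(D) = (-1*(-1218370) + 55439) + 1/(128*(135 + 1549)) = (1218370 + 55439) + (1/128)/1684 = 1273809 + (1/128)*(1/1684) = 1273809 + 1/215552 = 274572077569/215552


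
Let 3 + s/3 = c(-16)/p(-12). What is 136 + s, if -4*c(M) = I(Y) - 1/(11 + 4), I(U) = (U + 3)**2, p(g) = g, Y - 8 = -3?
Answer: 31439/240 ≈ 131.00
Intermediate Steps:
Y = 5 (Y = 8 - 3 = 5)
I(U) = (3 + U)**2
c(M) = -959/60 (c(M) = -((3 + 5)**2 - 1/(11 + 4))/4 = -(8**2 - 1/15)/4 = -(64 - 1*1/15)/4 = -(64 - 1/15)/4 = -1/4*959/15 = -959/60)
s = -1201/240 (s = -9 + 3*(-959/60/(-12)) = -9 + 3*(-959/60*(-1/12)) = -9 + 3*(959/720) = -9 + 959/240 = -1201/240 ≈ -5.0042)
136 + s = 136 - 1201/240 = 31439/240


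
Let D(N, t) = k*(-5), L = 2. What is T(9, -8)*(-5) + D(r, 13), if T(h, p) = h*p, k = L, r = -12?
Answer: 350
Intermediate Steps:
k = 2
D(N, t) = -10 (D(N, t) = 2*(-5) = -10)
T(9, -8)*(-5) + D(r, 13) = (9*(-8))*(-5) - 10 = -72*(-5) - 10 = 360 - 10 = 350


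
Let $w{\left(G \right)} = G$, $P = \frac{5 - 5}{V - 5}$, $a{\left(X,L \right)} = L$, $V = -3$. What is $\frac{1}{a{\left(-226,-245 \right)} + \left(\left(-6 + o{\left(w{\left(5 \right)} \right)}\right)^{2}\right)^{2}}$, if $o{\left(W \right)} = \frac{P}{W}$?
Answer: $\frac{1}{1051} \approx 0.00095147$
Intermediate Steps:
$P = 0$ ($P = \frac{5 - 5}{-3 - 5} = \frac{0}{-8} = 0 \left(- \frac{1}{8}\right) = 0$)
$o{\left(W \right)} = 0$ ($o{\left(W \right)} = \frac{0}{W} = 0$)
$\frac{1}{a{\left(-226,-245 \right)} + \left(\left(-6 + o{\left(w{\left(5 \right)} \right)}\right)^{2}\right)^{2}} = \frac{1}{-245 + \left(\left(-6 + 0\right)^{2}\right)^{2}} = \frac{1}{-245 + \left(\left(-6\right)^{2}\right)^{2}} = \frac{1}{-245 + 36^{2}} = \frac{1}{-245 + 1296} = \frac{1}{1051}$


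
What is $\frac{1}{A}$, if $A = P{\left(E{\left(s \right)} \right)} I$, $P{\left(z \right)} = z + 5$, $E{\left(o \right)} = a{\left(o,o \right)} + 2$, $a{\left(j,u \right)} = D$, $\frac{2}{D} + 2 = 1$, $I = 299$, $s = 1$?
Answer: $\frac{1}{1495} \approx 0.0006689$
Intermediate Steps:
$D = -2$ ($D = \frac{2}{-2 + 1} = \frac{2}{-1} = 2 \left(-1\right) = -2$)
$a{\left(j,u \right)} = -2$
$E{\left(o \right)} = 0$ ($E{\left(o \right)} = -2 + 2 = 0$)
$P{\left(z \right)} = 5 + z$
$A = 1495$ ($A = \left(5 + 0\right) 299 = 5 \cdot 299 = 1495$)
$\frac{1}{A} = \frac{1}{1495}$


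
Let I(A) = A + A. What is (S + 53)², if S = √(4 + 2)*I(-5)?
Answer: 3409 - 1060*√6 ≈ 812.54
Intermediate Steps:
I(A) = 2*A
S = -10*√6 (S = √(4 + 2)*(2*(-5)) = √6*(-10) = -10*√6 ≈ -24.495)
(S + 53)² = (-10*√6 + 53)² = (53 - 10*√6)²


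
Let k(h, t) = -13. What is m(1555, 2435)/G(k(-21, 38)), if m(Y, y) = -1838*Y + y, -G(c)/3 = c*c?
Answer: 951885/169 ≈ 5632.5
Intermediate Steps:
G(c) = -3*c² (G(c) = -3*c*c = -3*c²)
m(Y, y) = y - 1838*Y
m(1555, 2435)/G(k(-21, 38)) = (2435 - 1838*1555)/((-3*(-13)²)) = (2435 - 2858090)/((-3*169)) = -2855655/(-507) = -2855655*(-1/507) = 951885/169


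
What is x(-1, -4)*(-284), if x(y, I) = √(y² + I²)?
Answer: -284*√17 ≈ -1171.0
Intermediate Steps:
x(y, I) = √(I² + y²)
x(-1, -4)*(-284) = √((-4)² + (-1)²)*(-284) = √(16 + 1)*(-284) = √17*(-284) = -284*√17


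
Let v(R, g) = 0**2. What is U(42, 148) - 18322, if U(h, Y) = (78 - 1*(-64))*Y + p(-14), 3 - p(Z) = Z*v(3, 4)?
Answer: 2697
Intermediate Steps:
v(R, g) = 0
p(Z) = 3 (p(Z) = 3 - Z*0 = 3 - 1*0 = 3 + 0 = 3)
U(h, Y) = 3 + 142*Y (U(h, Y) = (78 - 1*(-64))*Y + 3 = (78 + 64)*Y + 3 = 142*Y + 3 = 3 + 142*Y)
U(42, 148) - 18322 = (3 + 142*148) - 18322 = (3 + 21016) - 18322 = 21019 - 18322 = 2697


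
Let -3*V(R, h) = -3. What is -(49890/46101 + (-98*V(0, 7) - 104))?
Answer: 3087504/15367 ≈ 200.92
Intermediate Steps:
V(R, h) = 1 (V(R, h) = -⅓*(-3) = 1)
-(49890/46101 + (-98*V(0, 7) - 104)) = -(49890/46101 + (-98*1 - 104)) = -(49890*(1/46101) + (-98 - 104)) = -(16630/15367 - 202) = -1*(-3087504/15367) = 3087504/15367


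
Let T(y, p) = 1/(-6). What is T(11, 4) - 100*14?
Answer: -8401/6 ≈ -1400.2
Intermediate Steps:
T(y, p) = -⅙
T(11, 4) - 100*14 = -⅙ - 100*14 = -⅙ - 1400 = -8401/6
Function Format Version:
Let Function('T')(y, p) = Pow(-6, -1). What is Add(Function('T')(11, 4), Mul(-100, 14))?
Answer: Rational(-8401, 6) ≈ -1400.2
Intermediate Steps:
Function('T')(y, p) = Rational(-1, 6)
Add(Function('T')(11, 4), Mul(-100, 14)) = Add(Rational(-1, 6), Mul(-100, 14)) = Add(Rational(-1, 6), -1400) = Rational(-8401, 6)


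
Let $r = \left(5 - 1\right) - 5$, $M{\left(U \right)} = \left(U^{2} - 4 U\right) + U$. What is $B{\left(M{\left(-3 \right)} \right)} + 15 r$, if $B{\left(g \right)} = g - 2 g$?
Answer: $-33$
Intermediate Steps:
$M{\left(U \right)} = U^{2} - 3 U$
$B{\left(g \right)} = - g$
$r = -1$ ($r = 4 - 5 = -1$)
$B{\left(M{\left(-3 \right)} \right)} + 15 r = - \left(-3\right) \left(-3 - 3\right) + 15 \left(-1\right) = - \left(-3\right) \left(-6\right) - 15 = \left(-1\right) 18 - 15 = -18 - 15 = -33$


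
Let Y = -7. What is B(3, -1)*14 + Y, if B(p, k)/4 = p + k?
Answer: 105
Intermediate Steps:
B(p, k) = 4*k + 4*p (B(p, k) = 4*(p + k) = 4*(k + p) = 4*k + 4*p)
B(3, -1)*14 + Y = (4*(-1) + 4*3)*14 - 7 = (-4 + 12)*14 - 7 = 8*14 - 7 = 112 - 7 = 105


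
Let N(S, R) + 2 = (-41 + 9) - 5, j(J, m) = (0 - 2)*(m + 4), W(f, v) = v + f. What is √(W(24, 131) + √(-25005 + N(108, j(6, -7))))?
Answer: √(155 + 2*I*√6261) ≈ 13.721 + 5.7669*I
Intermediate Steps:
W(f, v) = f + v
j(J, m) = -8 - 2*m (j(J, m) = -2*(4 + m) = -8 - 2*m)
N(S, R) = -39 (N(S, R) = -2 + ((-41 + 9) - 5) = -2 + (-32 - 5) = -2 - 37 = -39)
√(W(24, 131) + √(-25005 + N(108, j(6, -7)))) = √((24 + 131) + √(-25005 - 39)) = √(155 + √(-25044)) = √(155 + 2*I*√6261)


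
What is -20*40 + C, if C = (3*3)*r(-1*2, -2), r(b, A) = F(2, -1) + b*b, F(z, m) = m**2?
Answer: -755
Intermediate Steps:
r(b, A) = 1 + b**2 (r(b, A) = (-1)**2 + b*b = 1 + b**2)
C = 45 (C = (3*3)*(1 + (-1*2)**2) = 9*(1 + (-2)**2) = 9*(1 + 4) = 9*5 = 45)
-20*40 + C = -20*40 + 45 = -800 + 45 = -755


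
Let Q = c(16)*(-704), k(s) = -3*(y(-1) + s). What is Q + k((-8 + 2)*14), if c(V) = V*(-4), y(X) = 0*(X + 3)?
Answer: 45308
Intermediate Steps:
y(X) = 0 (y(X) = 0*(3 + X) = 0)
c(V) = -4*V
k(s) = -3*s (k(s) = -3*(0 + s) = -3*s)
Q = 45056 (Q = -4*16*(-704) = -64*(-704) = 45056)
Q + k((-8 + 2)*14) = 45056 - 3*(-8 + 2)*14 = 45056 - (-18)*14 = 45056 - 3*(-84) = 45056 + 252 = 45308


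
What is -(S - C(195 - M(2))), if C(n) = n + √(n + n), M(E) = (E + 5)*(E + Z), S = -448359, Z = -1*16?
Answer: 448652 + √586 ≈ 4.4868e+5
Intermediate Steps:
Z = -16
M(E) = (-16 + E)*(5 + E) (M(E) = (E + 5)*(E - 16) = (5 + E)*(-16 + E) = (-16 + E)*(5 + E))
C(n) = n + √2*√n (C(n) = n + √(2*n) = n + √2*√n)
-(S - C(195 - M(2))) = -(-448359 - ((195 - (-80 + 2² - 11*2)) + √2*√(195 - (-80 + 2² - 11*2)))) = -(-448359 - ((195 - (-80 + 4 - 22)) + √2*√(195 - (-80 + 4 - 22)))) = -(-448359 - ((195 - 1*(-98)) + √2*√(195 - 1*(-98)))) = -(-448359 - ((195 + 98) + √2*√(195 + 98))) = -(-448359 - (293 + √2*√293)) = -(-448359 - (293 + √586)) = -(-448359 + (-293 - √586)) = -(-448652 - √586) = 448652 + √586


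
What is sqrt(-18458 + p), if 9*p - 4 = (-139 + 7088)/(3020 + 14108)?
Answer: I*sqrt(12183412547710)/25692 ≈ 135.86*I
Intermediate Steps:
p = 75461/154152 (p = 4/9 + ((-139 + 7088)/(3020 + 14108))/9 = 4/9 + (6949/17128)/9 = 4/9 + (6949*(1/17128))/9 = 4/9 + (1/9)*(6949/17128) = 4/9 + 6949/154152 = 75461/154152 ≈ 0.48952)
sqrt(-18458 + p) = sqrt(-18458 + 75461/154152) = sqrt(-2845262155/154152) = I*sqrt(12183412547710)/25692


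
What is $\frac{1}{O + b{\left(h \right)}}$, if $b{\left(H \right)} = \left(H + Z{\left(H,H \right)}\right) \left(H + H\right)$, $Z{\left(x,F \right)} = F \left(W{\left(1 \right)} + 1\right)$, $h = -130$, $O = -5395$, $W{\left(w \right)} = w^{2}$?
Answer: $\frac{1}{96005} \approx 1.0416 \cdot 10^{-5}$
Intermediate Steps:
$Z{\left(x,F \right)} = 2 F$ ($Z{\left(x,F \right)} = F \left(1^{2} + 1\right) = F \left(1 + 1\right) = F 2 = 2 F$)
$b{\left(H \right)} = 6 H^{2}$ ($b{\left(H \right)} = \left(H + 2 H\right) \left(H + H\right) = 3 H 2 H = 6 H^{2}$)
$\frac{1}{O + b{\left(h \right)}} = \frac{1}{-5395 + 6 \left(-130\right)^{2}} = \frac{1}{-5395 + 6 \cdot 16900} = \frac{1}{-5395 + 101400} = \frac{1}{96005}$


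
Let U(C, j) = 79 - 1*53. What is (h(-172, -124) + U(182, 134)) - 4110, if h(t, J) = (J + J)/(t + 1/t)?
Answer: -120782484/29585 ≈ -4082.6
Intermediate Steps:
U(C, j) = 26 (U(C, j) = 79 - 53 = 26)
h(t, J) = 2*J/(t + 1/t) (h(t, J) = (2*J)/(t + 1/t) = 2*J/(t + 1/t))
(h(-172, -124) + U(182, 134)) - 4110 = (2*(-124)*(-172)/(1 + (-172)²) + 26) - 4110 = (2*(-124)*(-172)/(1 + 29584) + 26) - 4110 = (2*(-124)*(-172)/29585 + 26) - 4110 = (2*(-124)*(-172)*(1/29585) + 26) - 4110 = (42656/29585 + 26) - 4110 = 811866/29585 - 4110 = -120782484/29585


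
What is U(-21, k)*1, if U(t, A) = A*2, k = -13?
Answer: -26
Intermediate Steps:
U(t, A) = 2*A
U(-21, k)*1 = (2*(-13))*1 = -26*1 = -26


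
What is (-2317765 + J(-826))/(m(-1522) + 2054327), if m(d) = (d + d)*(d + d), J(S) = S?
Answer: -2318591/11320263 ≈ -0.20482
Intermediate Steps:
m(d) = 4*d² (m(d) = (2*d)*(2*d) = 4*d²)
(-2317765 + J(-826))/(m(-1522) + 2054327) = (-2317765 - 826)/(4*(-1522)² + 2054327) = -2318591/(4*2316484 + 2054327) = -2318591/(9265936 + 2054327) = -2318591/11320263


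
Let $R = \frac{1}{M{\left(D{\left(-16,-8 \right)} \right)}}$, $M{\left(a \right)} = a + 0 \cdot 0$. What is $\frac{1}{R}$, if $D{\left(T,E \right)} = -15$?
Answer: $-15$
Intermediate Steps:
$M{\left(a \right)} = a$ ($M{\left(a \right)} = a + 0 = a$)
$R = - \frac{1}{15}$ ($R = \frac{1}{-15} = - \frac{1}{15} \approx -0.066667$)
$\frac{1}{R} = \frac{1}{- \frac{1}{15}} = -15$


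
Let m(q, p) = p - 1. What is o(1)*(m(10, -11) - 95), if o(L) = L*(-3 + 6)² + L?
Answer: -1070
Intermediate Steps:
m(q, p) = -1 + p
o(L) = 10*L (o(L) = L*3² + L = L*9 + L = 9*L + L = 10*L)
o(1)*(m(10, -11) - 95) = (10*1)*((-1 - 11) - 95) = 10*(-12 - 95) = 10*(-107) = -1070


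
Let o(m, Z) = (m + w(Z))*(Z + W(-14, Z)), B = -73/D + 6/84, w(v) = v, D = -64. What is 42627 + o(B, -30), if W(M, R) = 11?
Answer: 19341939/448 ≈ 43174.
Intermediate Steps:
B = 543/448 (B = -73/(-64) + 6/84 = -73*(-1/64) + 6*(1/84) = 73/64 + 1/14 = 543/448 ≈ 1.2121)
o(m, Z) = (11 + Z)*(Z + m) (o(m, Z) = (m + Z)*(Z + 11) = (Z + m)*(11 + Z) = (11 + Z)*(Z + m))
42627 + o(B, -30) = 42627 + ((-30)² + 11*(-30) + 11*(543/448) - 30*543/448) = 42627 + (900 - 330 + 5973/448 - 8145/224) = 42627 + 245043/448 = 19341939/448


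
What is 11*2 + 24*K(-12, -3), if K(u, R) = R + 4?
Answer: 46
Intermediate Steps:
K(u, R) = 4 + R
11*2 + 24*K(-12, -3) = 11*2 + 24*(4 - 3) = 22 + 24*1 = 22 + 24 = 46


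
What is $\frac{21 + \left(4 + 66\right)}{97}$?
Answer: $\frac{91}{97} \approx 0.93814$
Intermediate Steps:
$\frac{21 + \left(4 + 66\right)}{97} = \left(21 + 70\right) \frac{1}{97} = 91 \cdot \frac{1}{97} = \frac{91}{97}$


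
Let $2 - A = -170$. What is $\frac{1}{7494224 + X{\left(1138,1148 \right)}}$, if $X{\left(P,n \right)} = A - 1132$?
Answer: $\frac{1}{7493264} \approx 1.3345 \cdot 10^{-7}$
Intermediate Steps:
$A = 172$ ($A = 2 - -170 = 2 + 170 = 172$)
$X{\left(P,n \right)} = -960$ ($X{\left(P,n \right)} = 172 - 1132 = -960$)
$\frac{1}{7494224 + X{\left(1138,1148 \right)}} = \frac{1}{7494224 - 960} = \frac{1}{7493264}$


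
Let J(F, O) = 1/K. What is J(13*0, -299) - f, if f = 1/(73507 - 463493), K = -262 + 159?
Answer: -389883/40168558 ≈ -0.0097062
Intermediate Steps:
K = -103
J(F, O) = -1/103 (J(F, O) = 1/(-103) = -1/103)
f = -1/389986 (f = 1/(-389986) = -1/389986 ≈ -2.5642e-6)
J(13*0, -299) - f = -1/103 - 1*(-1/389986) = -1/103 + 1/389986 = -389883/40168558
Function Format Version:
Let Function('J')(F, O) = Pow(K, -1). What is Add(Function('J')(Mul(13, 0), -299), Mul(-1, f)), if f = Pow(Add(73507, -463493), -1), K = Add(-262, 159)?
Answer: Rational(-389883, 40168558) ≈ -0.0097062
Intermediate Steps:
K = -103
Function('J')(F, O) = Rational(-1, 103) (Function('J')(F, O) = Pow(-103, -1) = Rational(-1, 103))
f = Rational(-1, 389986) (f = Pow(-389986, -1) = Rational(-1, 389986) ≈ -2.5642e-6)
Add(Function('J')(Mul(13, 0), -299), Mul(-1, f)) = Add(Rational(-1, 103), Mul(-1, Rational(-1, 389986))) = Add(Rational(-1, 103), Rational(1, 389986)) = Rational(-389883, 40168558)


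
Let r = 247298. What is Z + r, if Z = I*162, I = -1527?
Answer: -76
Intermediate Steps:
Z = -247374 (Z = -1527*162 = -247374)
Z + r = -247374 + 247298 = -76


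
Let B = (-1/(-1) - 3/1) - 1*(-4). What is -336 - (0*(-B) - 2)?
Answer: -334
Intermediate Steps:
B = 2 (B = (-1*(-1) - 3*1) + 4 = (1 - 3) + 4 = -2 + 4 = 2)
-336 - (0*(-B) - 2) = -336 - (0*(-1*2) - 2) = -336 - (0*(-2) - 2) = -336 - (0 - 2) = -336 - 1*(-2) = -336 + 2 = -334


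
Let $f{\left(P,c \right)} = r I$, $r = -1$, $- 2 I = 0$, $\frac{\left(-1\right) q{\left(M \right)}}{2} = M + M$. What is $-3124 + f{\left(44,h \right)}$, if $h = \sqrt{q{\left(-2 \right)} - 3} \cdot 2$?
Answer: $-3124$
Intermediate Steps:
$q{\left(M \right)} = - 4 M$ ($q{\left(M \right)} = - 2 \left(M + M\right) = - 2 \cdot 2 M = - 4 M$)
$I = 0$ ($I = \left(- \frac{1}{2}\right) 0 = 0$)
$h = 2 \sqrt{5}$ ($h = \sqrt{\left(-4\right) \left(-2\right) - 3} \cdot 2 = \sqrt{8 - 3} \cdot 2 = \sqrt{5} \cdot 2 = 2 \sqrt{5} \approx 4.4721$)
$f{\left(P,c \right)} = 0$ ($f{\left(P,c \right)} = \left(-1\right) 0 = 0$)
$-3124 + f{\left(44,h \right)} = -3124 + 0 = -3124$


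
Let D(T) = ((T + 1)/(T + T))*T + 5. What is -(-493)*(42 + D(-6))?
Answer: 43877/2 ≈ 21939.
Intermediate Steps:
D(T) = 11/2 + T/2 (D(T) = ((1 + T)/((2*T)))*T + 5 = ((1 + T)*(1/(2*T)))*T + 5 = ((1 + T)/(2*T))*T + 5 = (½ + T/2) + 5 = 11/2 + T/2)
-(-493)*(42 + D(-6)) = -(-493)*(42 + (11/2 + (½)*(-6))) = -(-493)*(42 + (11/2 - 3)) = -(-493)*(42 + 5/2) = -(-493)*89/2 = -1*(-43877/2) = 43877/2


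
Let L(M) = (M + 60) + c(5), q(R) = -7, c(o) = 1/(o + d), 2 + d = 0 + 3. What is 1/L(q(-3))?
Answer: 6/319 ≈ 0.018809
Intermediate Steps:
d = 1 (d = -2 + (0 + 3) = -2 + 3 = 1)
c(o) = 1/(1 + o) (c(o) = 1/(o + 1) = 1/(1 + o))
L(M) = 361/6 + M (L(M) = (M + 60) + 1/(1 + 5) = (60 + M) + 1/6 = (60 + M) + ⅙ = 361/6 + M)
1/L(q(-3)) = 1/(361/6 - 7) = 1/(319/6) = 6/319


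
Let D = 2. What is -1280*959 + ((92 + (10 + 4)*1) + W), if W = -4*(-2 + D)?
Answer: -1227414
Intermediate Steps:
W = 0 (W = -4*(-2 + 2) = -4*0 = 0)
-1280*959 + ((92 + (10 + 4)*1) + W) = -1280*959 + ((92 + (10 + 4)*1) + 0) = -1227520 + ((92 + 14*1) + 0) = -1227520 + ((92 + 14) + 0) = -1227520 + (106 + 0) = -1227520 + 106 = -1227414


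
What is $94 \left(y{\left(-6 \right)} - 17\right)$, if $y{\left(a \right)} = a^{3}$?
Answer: $-21902$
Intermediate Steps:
$94 \left(y{\left(-6 \right)} - 17\right) = 94 \left(\left(-6\right)^{3} - 17\right) = 94 \left(-216 - 17\right) = 94 \left(-233\right) = -21902$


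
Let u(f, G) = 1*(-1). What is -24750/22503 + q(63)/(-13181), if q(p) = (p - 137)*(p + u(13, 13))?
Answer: -74328662/98870681 ≈ -0.75178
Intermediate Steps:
u(f, G) = -1
q(p) = (-1 + p)*(-137 + p) (q(p) = (p - 137)*(p - 1) = (-137 + p)*(-1 + p) = (-1 + p)*(-137 + p))
-24750/22503 + q(63)/(-13181) = -24750/22503 + (137 + 63**2 - 138*63)/(-13181) = -24750*1/22503 + (137 + 3969 - 8694)*(-1/13181) = -8250/7501 - 4588*(-1/13181) = -8250/7501 + 4588/13181 = -74328662/98870681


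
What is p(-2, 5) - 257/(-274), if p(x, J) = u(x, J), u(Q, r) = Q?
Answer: -291/274 ≈ -1.0620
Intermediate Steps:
p(x, J) = x
p(-2, 5) - 257/(-274) = -2 - 257/(-274) = -2 - 257*(-1)/274 = -2 - 1*(-257/274) = -2 + 257/274 = -291/274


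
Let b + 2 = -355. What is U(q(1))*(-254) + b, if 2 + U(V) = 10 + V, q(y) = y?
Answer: -2643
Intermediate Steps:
b = -357 (b = -2 - 355 = -357)
U(V) = 8 + V (U(V) = -2 + (10 + V) = 8 + V)
U(q(1))*(-254) + b = (8 + 1)*(-254) - 357 = 9*(-254) - 357 = -2286 - 357 = -2643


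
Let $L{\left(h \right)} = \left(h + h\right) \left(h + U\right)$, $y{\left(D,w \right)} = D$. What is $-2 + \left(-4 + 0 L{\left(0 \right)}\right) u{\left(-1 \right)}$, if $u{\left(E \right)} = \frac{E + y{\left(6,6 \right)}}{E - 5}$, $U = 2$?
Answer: $\frac{4}{3} \approx 1.3333$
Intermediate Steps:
$u{\left(E \right)} = \frac{6 + E}{-5 + E}$ ($u{\left(E \right)} = \frac{E + 6}{E - 5} = \frac{6 + E}{-5 + E}$)
$L{\left(h \right)} = 2 h \left(2 + h\right)$ ($L{\left(h \right)} = \left(h + h\right) \left(h + 2\right) = 2 h \left(2 + h\right)$)
$-2 + \left(-4 + 0 L{\left(0 \right)}\right) u{\left(-1 \right)} = -2 + \left(-4 + 0 \cdot 2 \cdot 0 \left(2 + 0\right)\right) \frac{6 - 1}{-5 - 1} = -2 + \left(-4 + 0 \cdot 2 \cdot 0 \cdot 2\right) \frac{1}{-6} \cdot 5 = -2 + \left(-4 + 0 \cdot 0\right) \left(\left(- \frac{1}{6}\right) 5\right) = -2 + \left(-4 + 0\right) \left(- \frac{5}{6}\right) = -2 - - \frac{10}{3} = -2 + \frac{10}{3} = \frac{4}{3}$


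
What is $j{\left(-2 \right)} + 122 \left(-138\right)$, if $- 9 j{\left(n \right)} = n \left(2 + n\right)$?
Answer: $-16836$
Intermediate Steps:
$j{\left(n \right)} = - \frac{n \left(2 + n\right)}{9}$
$j{\left(-2 \right)} + 122 \left(-138\right) = \left(- \frac{1}{9}\right) \left(-2\right) \left(2 - 2\right) + 122 \left(-138\right) = \left(- \frac{1}{9}\right) \left(-2\right) 0 - 16836 = 0 - 16836 = -16836$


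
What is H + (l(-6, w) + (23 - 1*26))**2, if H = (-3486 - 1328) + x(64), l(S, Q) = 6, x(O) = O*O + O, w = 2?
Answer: -645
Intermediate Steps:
x(O) = O + O**2 (x(O) = O**2 + O = O + O**2)
H = -654 (H = (-3486 - 1328) + 64*(1 + 64) = -4814 + 64*65 = -4814 + 4160 = -654)
H + (l(-6, w) + (23 - 1*26))**2 = -654 + (6 + (23 - 1*26))**2 = -654 + (6 + (23 - 26))**2 = -654 + (6 - 3)**2 = -654 + 3**2 = -654 + 9 = -645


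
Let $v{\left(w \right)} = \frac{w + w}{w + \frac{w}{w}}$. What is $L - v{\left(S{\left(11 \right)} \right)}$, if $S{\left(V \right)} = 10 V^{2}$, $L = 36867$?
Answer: $\frac{44643517}{1211} \approx 36865.0$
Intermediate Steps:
$v{\left(w \right)} = \frac{2 w}{1 + w}$ ($v{\left(w \right)} = \frac{2 w}{w + 1} = \frac{2 w}{1 + w}$)
$L - v{\left(S{\left(11 \right)} \right)} = 36867 - \frac{2 \cdot 10 \cdot 11^{2}}{1 + 10 \cdot 11^{2}} = 36867 - \frac{2 \cdot 10 \cdot 121}{1 + 10 \cdot 121} = 36867 - 2 \cdot 1210 \frac{1}{1 + 1210} = 36867 - 2 \cdot 1210 \cdot \frac{1}{1211} = 36867 - \frac{2420}{1211} = \frac{44643517}{1211}$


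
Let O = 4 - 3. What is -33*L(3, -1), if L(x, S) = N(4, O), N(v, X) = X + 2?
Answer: -99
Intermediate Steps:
O = 1
N(v, X) = 2 + X
L(x, S) = 3 (L(x, S) = 2 + 1 = 3)
-33*L(3, -1) = -33*3 = -99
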